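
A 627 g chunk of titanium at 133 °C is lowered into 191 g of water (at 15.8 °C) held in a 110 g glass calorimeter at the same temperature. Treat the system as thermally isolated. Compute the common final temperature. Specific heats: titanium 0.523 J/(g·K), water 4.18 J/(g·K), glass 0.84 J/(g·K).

T_f ≈ 47.3 °C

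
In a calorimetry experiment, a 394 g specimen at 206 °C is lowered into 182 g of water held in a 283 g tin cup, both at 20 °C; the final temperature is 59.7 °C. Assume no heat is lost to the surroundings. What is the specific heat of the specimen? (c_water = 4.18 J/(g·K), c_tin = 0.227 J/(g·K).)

Energy conservation, ΣQ = 0:
394×c×(59.7 − 206) + 182×4.18×(59.7 − 20) + 283×0.227×(59.7 − 20) = 0
-57642 c = -32753
c = -32753/-57642 ≈ 0.5682 J/(g·K)

c ≈ 0.568 J/(g·K)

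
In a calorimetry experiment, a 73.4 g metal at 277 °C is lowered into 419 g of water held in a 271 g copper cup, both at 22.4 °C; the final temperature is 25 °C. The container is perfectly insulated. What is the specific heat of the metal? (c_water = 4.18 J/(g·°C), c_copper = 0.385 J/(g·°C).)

c ≈ 0.261 J/(g·°C)

Conservation of energy gives ΣQ = 0:
73.4×c×(25 − 277) + 419×4.18×(25 − 22.4) + 271×0.385×(25 − 22.4) = 0
-18497 c = -4825
c = -4825/-18497 ≈ 0.2609 J/(g·°C)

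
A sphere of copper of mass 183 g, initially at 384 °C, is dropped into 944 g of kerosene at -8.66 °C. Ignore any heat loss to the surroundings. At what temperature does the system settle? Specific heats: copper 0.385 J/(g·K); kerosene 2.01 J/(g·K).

T_f ≈ 5.4 °C

|Q_copper| = |Q_kerosene|:
183×0.385×(384 − T) = 944×2.01×(T − (-8.66))
70.45(384 − T) = 1897.4(T − (-8.66))
1967.9 T = 10623  ⇒  T ≈ 5.40 °C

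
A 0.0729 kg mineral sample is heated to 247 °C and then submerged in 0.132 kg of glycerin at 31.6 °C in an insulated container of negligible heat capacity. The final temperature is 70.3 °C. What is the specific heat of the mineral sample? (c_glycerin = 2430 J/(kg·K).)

Heat lost by the mineral sample = heat gained by the glycerin:
0.0729·c·(247 − 70.3) = 0.132·2430·(70.3 − 31.6)
12.88 c = 12413  ⇒  c ≈ 963.7 J/(kg·K)

c ≈ 964 J/(kg·K)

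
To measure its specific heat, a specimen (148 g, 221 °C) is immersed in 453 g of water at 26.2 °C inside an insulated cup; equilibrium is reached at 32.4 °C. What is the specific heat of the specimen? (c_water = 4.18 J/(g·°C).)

c ≈ 0.421 J/(g·°C)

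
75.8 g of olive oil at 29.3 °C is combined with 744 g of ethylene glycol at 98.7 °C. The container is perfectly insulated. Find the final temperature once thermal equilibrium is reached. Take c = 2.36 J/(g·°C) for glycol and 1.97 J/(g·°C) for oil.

Taking heat into each body as positive, Σ m c ΔT = 0:
744×2.36×(T − 98.7) + 75.8×1.97×(T − 29.3) = 0
(1755.8 + 149.33) T = 1755.8×98.7 + 149.33×29.3
T ≈ 93.26 °C

T_f ≈ 93.3 °C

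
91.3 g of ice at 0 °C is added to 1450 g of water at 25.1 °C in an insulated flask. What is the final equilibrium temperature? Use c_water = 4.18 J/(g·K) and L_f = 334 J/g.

T_f ≈ 18.9 °C

Energy balance with sensible and latent terms:
melt ice: 91.3·334 = 30494
  meltwater 0→T: 91.3·4.18·T = 381.63 T
  water cools: 1450·4.18·(T − 25.1) = 6061(T − 25.1)
6442.6 T = 152131 − 30494 = 121637
T ≈ 18.88 °C — above 0 °C, consistent with complete melting.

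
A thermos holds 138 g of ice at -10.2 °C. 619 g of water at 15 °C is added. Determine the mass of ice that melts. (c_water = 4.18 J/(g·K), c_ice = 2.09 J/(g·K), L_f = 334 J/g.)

m_melted ≈ 107 g

Water can give up m c ΔT = 619·4.18·15 = 38811 J before reaching 0 °C.
Of that, 138·2.09·10.2 = 2941.9 J goes to bring the ice to 0 °C, leaving 35869 J.
Fully melting the ice requires m_ice L_f = 138·334 = 46092 J.
Since 35869 < 46092 J, not all the ice melts; equilibrium is at 0 °C.
Mass melted = 35869/334 ≈ 107.4 g.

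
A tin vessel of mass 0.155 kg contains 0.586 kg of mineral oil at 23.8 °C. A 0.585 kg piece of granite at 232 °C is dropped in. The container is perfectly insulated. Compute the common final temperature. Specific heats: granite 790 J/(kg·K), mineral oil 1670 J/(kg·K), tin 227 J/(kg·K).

T_f ≈ 89.0 °C

Setting the total heat transfer to zero:
0.585×790×(T − 232) + 0.586×1670×(T − 23.8) + 0.155×227×(T − 23.8) = 0
1476 T = 131347
T = 131347/1476 ≈ 88.99 °C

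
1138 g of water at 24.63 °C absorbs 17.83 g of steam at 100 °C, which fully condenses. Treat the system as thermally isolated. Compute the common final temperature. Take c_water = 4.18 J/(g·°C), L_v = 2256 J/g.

Sum of m c ΔT and latent-heat terms is zero:
latent heat released on condensation: 17.83·2256 = 40224
  condensed water 100 °C→T: 74.53(T − 100)
  water warms: 1138·4.18·(T − 24.63) = 4756.8(T − 24.63)
4831.4 T = 40224 + 7452.9 + 117161 = 164838
T ≈ 34.12 °C — below 100 °C, confirming all the steam condensed.

T_f ≈ 34.1 °C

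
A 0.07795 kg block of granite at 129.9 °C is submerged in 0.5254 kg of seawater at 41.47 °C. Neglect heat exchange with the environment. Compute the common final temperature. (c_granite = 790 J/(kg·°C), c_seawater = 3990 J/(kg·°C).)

T_f ≈ 44.0 °C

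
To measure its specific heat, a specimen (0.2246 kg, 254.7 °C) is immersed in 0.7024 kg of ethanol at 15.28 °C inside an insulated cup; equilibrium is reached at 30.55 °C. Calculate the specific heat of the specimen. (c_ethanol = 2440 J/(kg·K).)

c ≈ 520 J/(kg·K)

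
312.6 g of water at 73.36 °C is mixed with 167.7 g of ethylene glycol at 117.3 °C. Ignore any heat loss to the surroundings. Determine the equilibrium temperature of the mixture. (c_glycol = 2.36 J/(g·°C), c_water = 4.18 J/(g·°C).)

T_f ≈ 83.6 °C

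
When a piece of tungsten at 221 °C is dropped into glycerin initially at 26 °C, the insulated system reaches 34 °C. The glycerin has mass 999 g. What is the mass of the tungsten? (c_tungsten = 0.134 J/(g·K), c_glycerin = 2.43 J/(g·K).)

Heat lost by the tungsten = heat gained by the glycerin:
m·0.134·(221 − 34) = 999·2.43·(34 − 26)
25.06 m = 19421  ⇒  m ≈ 775 g

m ≈ 775 g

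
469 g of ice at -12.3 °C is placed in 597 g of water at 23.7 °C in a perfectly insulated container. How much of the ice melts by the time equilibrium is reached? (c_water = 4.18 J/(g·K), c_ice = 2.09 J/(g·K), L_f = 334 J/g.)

m_melted ≈ 141 g

Cooling the water to 0 °C releases 597×4.18×23.7 = 59142 J.
Of that, 469×2.09×12.3 = 12057 J goes to bring the ice to 0 °C, leaving 47086 J.
To melt every bit of ice: 469×334 = 156646 J.
47086 J < 156646 J, so only part of the ice melts and the system sits at 0 °C.
m_melt = 47086 / L_f = 141 g.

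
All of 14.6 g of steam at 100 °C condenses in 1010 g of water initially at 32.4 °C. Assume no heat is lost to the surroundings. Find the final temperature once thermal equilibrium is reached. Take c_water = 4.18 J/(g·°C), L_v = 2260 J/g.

Setting the total heat transfer to zero:
steam→water at 100 °C releases m L_v = 14.6×2260 = 32996; condensed water 100 °C→T: 61.03(T − 100); water warms: 1010×4.18×(T − 32.4) = 4221.8(T − 32.4)
4282.8 T = 32996 + 6102.8 + 136786 = 175885
T ≈ 41.07 °C, under the boiling point, so the assumption holds.

T_f ≈ 41.1 °C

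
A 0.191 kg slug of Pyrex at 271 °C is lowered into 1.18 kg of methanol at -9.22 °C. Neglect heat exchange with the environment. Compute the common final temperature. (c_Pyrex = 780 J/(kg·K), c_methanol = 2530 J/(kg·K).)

T_f ≈ 4.1 °C

T_f is the heat-capacity-weighted average of the initial temperatures:
T_f = (148.98*271 + 2985.4*(-9.22)) / (148.98 + 2985.4)
    = 12848 / 3134.4 ≈ 4.10 °C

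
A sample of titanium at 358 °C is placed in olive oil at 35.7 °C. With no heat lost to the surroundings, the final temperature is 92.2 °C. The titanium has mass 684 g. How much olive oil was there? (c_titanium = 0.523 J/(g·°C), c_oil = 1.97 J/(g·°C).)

|Q_titanium| = |Q_oil|:
684·0.523·(358 − 92.2) = m·1.97·(92.2 − 35.7)
111.3 m = 95085  ⇒  m ≈ 854.3 g

m ≈ 854 g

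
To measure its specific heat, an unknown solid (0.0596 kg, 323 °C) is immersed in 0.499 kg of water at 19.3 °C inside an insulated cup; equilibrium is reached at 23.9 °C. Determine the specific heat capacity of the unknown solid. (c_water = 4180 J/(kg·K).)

c ≈ 538 J/(kg·K)

Heat lost by the unknown solid = heat gained by the water:
0.0596×c×(323 − 23.9) = 0.499×4180×(23.9 − 19.3)
17.83 c = 9594.8  ⇒  c ≈ 538.2 J/(kg·K)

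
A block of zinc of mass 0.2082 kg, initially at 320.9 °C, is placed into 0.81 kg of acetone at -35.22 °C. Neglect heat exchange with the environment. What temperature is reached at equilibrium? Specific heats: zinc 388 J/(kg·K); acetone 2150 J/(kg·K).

T_f ≈ -19.4 °C

T_f is the heat-capacity-weighted average of the initial temperatures:
T_f = (80.78·320.9 + 1741.5·(-35.22)) / (80.78 + 1741.5)
    = -35413 / 1822.3 ≈ -19.43 °C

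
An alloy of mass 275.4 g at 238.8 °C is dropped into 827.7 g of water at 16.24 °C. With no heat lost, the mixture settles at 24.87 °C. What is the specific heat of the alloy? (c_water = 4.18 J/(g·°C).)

c ≈ 0.507 J/(g·°C)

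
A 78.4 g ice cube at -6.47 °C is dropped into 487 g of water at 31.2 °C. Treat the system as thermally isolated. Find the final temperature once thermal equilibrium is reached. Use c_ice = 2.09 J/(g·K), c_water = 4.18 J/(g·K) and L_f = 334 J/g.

T_f ≈ 15.3 °C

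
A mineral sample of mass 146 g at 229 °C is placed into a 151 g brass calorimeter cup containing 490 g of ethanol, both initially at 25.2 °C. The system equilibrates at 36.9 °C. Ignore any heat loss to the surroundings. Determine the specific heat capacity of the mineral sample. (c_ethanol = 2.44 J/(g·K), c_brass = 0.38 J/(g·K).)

c ≈ 0.523 J/(g·K)

Energy conservation, ΣQ = 0:
146·c·(36.9 − 229) + 490·2.44·(36.9 − 25.2) + 151·0.38·(36.9 − 25.2) = 0
-28047 c = -14660
c = -14660/-28047 ≈ 0.5227 J/(g·K)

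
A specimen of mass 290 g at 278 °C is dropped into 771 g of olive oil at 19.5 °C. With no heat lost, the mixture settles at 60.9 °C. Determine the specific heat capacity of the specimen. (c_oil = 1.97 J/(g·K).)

Taking heat into each body as positive, Σ m c ΔT = 0:
290×c×(60.9 − 278) + 771×1.97×(60.9 − 19.5) = 0
-62959 c = -62881
c = -62881/-62959 ≈ 0.9988 J/(g·K)

c ≈ 0.999 J/(g·K)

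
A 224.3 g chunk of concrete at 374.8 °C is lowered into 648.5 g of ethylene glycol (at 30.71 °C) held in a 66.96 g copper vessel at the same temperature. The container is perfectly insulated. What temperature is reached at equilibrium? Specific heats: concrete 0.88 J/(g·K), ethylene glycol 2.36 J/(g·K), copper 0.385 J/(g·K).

T_f ≈ 69.4 °C

T_f = Σ m_i c_i T_i / Σ m_i c_i:
T_f = (197.38*374.8 + 1530.5*30.71 + 25.78*30.71) / (197.38 + 1530.5 + 25.78)
    = 121772 / 1753.6 ≈ 69.44 °C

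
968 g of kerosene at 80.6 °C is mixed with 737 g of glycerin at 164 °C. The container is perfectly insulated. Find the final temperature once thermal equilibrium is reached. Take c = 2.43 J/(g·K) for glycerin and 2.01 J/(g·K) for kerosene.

T_f = Σ m_i c_i T_i / Σ m_i c_i:
T_f = (1790.9·164 + 1945.7·80.6) / (1790.9 + 1945.7)
    = 450531 / 3736.6 ≈ 120.57 °C

T_f ≈ 120.6 °C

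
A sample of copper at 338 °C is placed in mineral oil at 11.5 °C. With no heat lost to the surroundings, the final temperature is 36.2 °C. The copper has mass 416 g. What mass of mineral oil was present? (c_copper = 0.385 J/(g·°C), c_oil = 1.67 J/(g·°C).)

m ≈ 1170 g

Heat gained plus heat lost sum to zero:
416×0.385×(36.2 − 338) + m×1.67×(36.2 − 11.5) = 0
41.25 m = 48336
m = 48336/41.25 ≈ 1172 g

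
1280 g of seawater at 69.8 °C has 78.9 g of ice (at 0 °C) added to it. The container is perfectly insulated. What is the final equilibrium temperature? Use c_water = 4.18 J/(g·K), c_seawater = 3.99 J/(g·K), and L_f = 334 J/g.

Net heat exchanged in the isolated system is zero:
latent heat to melt: 78.9×334 = 26353; warm the meltwater: 329.8 T; seawater cools: 1280×3.99×(T − 69.8) = 5107.2(T − 69.8)
5437 T = 356483 − 26353 = 330130
T ≈ 60.72 °C — above 0 °C, consistent with complete melting.

T_f ≈ 60.7 °C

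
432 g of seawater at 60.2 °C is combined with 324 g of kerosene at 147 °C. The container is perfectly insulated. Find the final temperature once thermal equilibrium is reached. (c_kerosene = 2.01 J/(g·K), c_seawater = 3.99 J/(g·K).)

T_f ≈ 84.0 °C

Net heat exchanged in the isolated system is zero:
324*2.01*(T − 147) + 432*3.99*(T − 60.2) = 0
651.24(T − 147) + 1723.7(T − 60.2) = 0
(651.24 + 1723.7) T = 651.24*147 + 1723.7*60.2
T = 199498 / 2374.9 = 84 °C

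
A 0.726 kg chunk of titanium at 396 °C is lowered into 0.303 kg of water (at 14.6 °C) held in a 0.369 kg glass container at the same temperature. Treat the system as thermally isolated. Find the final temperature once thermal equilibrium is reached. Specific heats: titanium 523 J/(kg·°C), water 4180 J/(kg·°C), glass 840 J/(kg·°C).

T_f ≈ 88.6 °C

T_f = Σ m_i c_i T_i / Σ m_i c_i:
T_f = (379.7×396 + 1266.5×14.6 + 309.96×14.6) / (379.7 + 1266.5 + 309.96)
    = 173377 / 1956.2 ≈ 88.63 °C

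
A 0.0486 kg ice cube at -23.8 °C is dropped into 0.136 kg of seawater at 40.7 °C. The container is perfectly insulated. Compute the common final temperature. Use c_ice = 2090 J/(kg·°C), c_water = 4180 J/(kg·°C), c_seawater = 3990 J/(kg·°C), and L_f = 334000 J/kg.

T_f ≈ 4.6 °C

Heat gained plus heat lost sum to zero:
warm ice to 0 °C: 0.0486×2090×(0 − (-23.8)) = 2417.5
  latent heat to melt: 0.0486×334000 = 16232
  warm the meltwater: 203.15 T
  seawater cools: 0.136×3990×(T − 40.7) = 542.64(T − 40.7)
745.79 T = 22085 − 18650 = 3435.6
T ≈ 4.61 °C — above 0 °C, consistent with complete melting.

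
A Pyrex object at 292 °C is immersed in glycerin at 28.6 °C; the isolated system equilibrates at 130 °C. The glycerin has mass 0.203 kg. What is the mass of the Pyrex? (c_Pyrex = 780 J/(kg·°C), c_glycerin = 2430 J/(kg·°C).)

|Q_Pyrex| = |Q_glycerin|:
m×780×(292 − 130) = 0.203×2430×(130 − 28.6)
126360 m = 50020  ⇒  m ≈ 0.3959 kg

m ≈ 0.396 kg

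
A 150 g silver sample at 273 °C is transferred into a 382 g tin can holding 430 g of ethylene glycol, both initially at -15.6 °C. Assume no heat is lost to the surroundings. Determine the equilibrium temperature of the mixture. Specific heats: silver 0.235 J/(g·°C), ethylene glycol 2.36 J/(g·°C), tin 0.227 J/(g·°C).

Conservation of energy gives ΣQ = 0:
150·0.235·(T − 273) + 430·2.36·(T − (-15.6)) + 382·0.227·(T − (-15.6)) = 0
35.25(T − 273) + 1014.8(T − (-15.6)) + 86.71(T − (-15.6)) = 0
1136.8 T = -7560.4
T ≈ -6.65 °C

T_f ≈ -6.7 °C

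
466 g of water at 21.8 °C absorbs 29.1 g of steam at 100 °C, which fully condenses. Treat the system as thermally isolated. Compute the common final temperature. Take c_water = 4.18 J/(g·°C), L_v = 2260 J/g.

Taking heat into each body as positive, Σ m c ΔT = 0:
steam→water at 100 °C releases m L_v = 29.1·2260 = 65766; condensed water 100 °C→T: 121.64(T − 100); original water: 1947.9(T − 21.8)
2069.5 T = 65766 + 12164 + 42464 = 120394
T ≈ 58.17 °C (< 100 °C, so full condensation is consistent).

T_f ≈ 58.2 °C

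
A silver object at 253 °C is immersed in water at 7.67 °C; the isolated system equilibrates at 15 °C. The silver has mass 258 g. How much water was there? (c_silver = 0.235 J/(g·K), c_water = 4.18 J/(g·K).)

m ≈ 471 g

|Q_silver| = |Q_water|:
258×0.235×(253 − 15) = m×4.18×(15 − 7.67)
30.64 m = 14430  ⇒  m ≈ 471 g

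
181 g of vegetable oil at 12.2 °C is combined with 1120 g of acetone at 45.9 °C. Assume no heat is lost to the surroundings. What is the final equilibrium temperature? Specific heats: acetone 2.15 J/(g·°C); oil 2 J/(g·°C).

Set heat shed by the hot body equal to heat absorbed by the cold body:
1120*2.15*(45.9 − T) = 181*2*(T − 12.2)
2408(45.9 − T) = 362(T − 12.2)
2770 T = 114944  ⇒  T ≈ 41.50 °C

T_f ≈ 41.5 °C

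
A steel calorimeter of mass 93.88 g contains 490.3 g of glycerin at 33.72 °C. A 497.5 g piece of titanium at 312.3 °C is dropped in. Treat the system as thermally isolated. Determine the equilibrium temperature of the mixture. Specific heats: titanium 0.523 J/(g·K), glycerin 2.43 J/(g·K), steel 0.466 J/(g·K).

T_f = Σ m_i c_i T_i / Σ m_i c_i:
T_f = (260.19×312.3 + 1191.4×33.72 + 43.75×33.72) / (260.19 + 1191.4 + 43.75)
    = 122908 / 1495.4 ≈ 82.19 °C

T_f ≈ 82.2 °C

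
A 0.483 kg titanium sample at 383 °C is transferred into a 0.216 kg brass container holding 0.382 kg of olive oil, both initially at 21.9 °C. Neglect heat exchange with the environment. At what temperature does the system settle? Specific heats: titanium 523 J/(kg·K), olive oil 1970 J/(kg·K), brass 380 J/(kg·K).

Setting the total heat transfer to zero:
0.483·523·(T − 383) + 0.382·1970·(T − 21.9) + 0.216·380·(T − 21.9) = 0
1087.2 T = 115027
T = 115027/1087.2 ≈ 105.80 °C

T_f ≈ 105.8 °C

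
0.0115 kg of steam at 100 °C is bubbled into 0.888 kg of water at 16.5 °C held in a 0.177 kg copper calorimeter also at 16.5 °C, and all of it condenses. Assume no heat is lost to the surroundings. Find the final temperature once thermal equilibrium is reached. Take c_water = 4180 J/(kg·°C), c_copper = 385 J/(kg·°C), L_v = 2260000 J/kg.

T_f ≈ 24.3 °C

Net heat exchanged in the isolated system is zero:
latent heat released on condensation: 0.0115×2260000 = 25990; condensed water 100 °C→T: 48.07(T − 100); original water: 3711.8(T − 16.5); cup: 68.14(T − 16.5)
3828.1 T = 25990 + 4807 + 62370 = 93167
T ≈ 24.34 °C, under the boiling point, so the assumption holds.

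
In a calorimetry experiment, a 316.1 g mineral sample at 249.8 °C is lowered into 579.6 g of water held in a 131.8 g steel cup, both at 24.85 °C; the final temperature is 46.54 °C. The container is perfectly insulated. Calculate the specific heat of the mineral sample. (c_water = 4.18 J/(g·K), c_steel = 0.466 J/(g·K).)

Taking heat into each body as positive, Σ m c ΔT = 0:
316.1·c·(46.54 − 249.8) + 579.6·4.18·(46.54 − 24.85) + 131.8·0.466·(46.54 − 24.85) = 0
-64250 c = -53881
c = -53881/-64250 ≈ 0.8386 J/(g·K)

c ≈ 0.839 J/(g·K)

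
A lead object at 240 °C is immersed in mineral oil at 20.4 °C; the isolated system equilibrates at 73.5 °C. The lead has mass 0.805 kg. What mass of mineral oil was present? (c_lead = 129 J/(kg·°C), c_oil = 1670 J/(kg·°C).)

m ≈ 0.195 kg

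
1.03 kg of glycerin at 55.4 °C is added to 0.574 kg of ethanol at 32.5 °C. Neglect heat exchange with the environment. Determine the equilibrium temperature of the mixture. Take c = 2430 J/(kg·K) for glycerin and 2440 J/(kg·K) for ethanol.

T_f ≈ 47.2 °C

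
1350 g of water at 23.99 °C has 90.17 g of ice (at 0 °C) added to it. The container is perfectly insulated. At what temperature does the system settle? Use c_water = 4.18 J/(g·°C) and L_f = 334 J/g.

T_f ≈ 17.5 °C

Net heat exchanged in the isolated system is zero:
fusion: m_ice L_f = 90.17·334 = 30117
  warm the meltwater: 376.91 T
  water: 5643(T − 23.99)
6019.9 T = 135376 − 30117 = 105259
T ≈ 17.49 °C. Since T > 0 °C, the all-ice-melts assumption holds.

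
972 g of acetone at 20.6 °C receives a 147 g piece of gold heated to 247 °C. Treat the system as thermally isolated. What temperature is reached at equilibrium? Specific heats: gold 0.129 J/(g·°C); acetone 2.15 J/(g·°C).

T_f = Σ m_i c_i T_i / Σ m_i c_i:
T_f = (18.96·247 + 2089.8·20.6) / (18.96 + 2089.8)
    = 47734 / 2108.8 ≈ 22.64 °C

T_f ≈ 22.6 °C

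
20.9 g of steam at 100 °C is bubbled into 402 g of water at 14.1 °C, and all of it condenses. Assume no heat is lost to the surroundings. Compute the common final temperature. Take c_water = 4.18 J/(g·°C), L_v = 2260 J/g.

Setting the total heat transfer to zero:
steam→water at 100 °C releases m L_v = 20.9·2260 = 47234; condensed water 100 °C→T: 87.36(T − 100); water warms: 402·4.18·(T − 14.1) = 1680.4(T − 14.1)
1767.7 T = 47234 + 8736.2 + 23693 = 79663
T ≈ 45.07 °C, under the boiling point, so the assumption holds.

T_f ≈ 45.1 °C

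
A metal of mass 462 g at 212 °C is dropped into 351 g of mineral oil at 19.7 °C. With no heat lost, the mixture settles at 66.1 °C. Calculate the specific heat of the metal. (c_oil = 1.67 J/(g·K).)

c ≈ 0.404 J/(g·K)

Heat lost by the metal = heat gained by the oil:
462·c·(212 − 66.1) = 351·1.67·(66.1 − 19.7)
67406 c = 27198  ⇒  c ≈ 0.4035 J/(g·K)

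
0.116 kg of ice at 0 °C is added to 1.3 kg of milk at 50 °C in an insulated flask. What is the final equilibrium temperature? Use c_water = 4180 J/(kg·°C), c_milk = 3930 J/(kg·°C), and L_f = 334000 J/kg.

T_f ≈ 38.7 °C

Sum of m c ΔT and latent-heat terms is zero:
fusion: m_ice L_f = 0.116×334000 = 38744; warm the meltwater: 484.88 T; milk: 5109(T − 50)
5593.9 T = 255450 − 38744 = 216706
T ≈ 38.74 °C (positive, so assuming full melt was valid).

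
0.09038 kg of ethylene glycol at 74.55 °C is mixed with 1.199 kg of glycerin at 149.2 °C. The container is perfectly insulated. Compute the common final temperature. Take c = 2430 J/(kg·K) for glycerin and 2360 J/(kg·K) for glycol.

Energy conservation, ΣQ = 0:
1.199*2430*(T − 149.2) + 0.09038*2360*(T − 74.55) = 0
2913.6(T − 149.2) + 213.3(T − 74.55) = 0
(2913.6 + 213.3) T = 2913.6*149.2 + 213.3*74.55
T ≈ 144.11 °C

T_f ≈ 144.1 °C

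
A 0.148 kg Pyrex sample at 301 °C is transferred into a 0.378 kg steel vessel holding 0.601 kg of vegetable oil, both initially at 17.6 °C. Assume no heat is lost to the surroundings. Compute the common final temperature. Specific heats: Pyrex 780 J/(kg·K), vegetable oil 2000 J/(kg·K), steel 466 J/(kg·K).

Heat gained plus heat lost sum to zero:
0.148×780×(T − 301) + 0.601×2000×(T − 17.6) + 0.378×466×(T − 17.6) = 0
115.44(T − 301) + 1202(T − 17.6) + 176.15(T − 17.6) = 0
(115.44 + 1202 + 176.15) T = 115.44×301 + 1202×17.6 + 176.15×17.6
T = 59003 / 1493.6 = 39.5 °C

T_f ≈ 39.5 °C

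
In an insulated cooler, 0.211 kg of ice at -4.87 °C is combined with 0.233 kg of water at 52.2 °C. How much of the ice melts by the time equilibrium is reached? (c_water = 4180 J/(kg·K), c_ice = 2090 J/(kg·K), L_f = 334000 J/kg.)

Water can give up m c ΔT = 0.233×4180×52.2 = 50840 J before reaching 0 °C.
Warming the ice to 0 °C takes 0.211×2090×4.87 = 2147.6 J, leaving 48692 J for melting.
Fully melting the ice requires m_ice L_f = 0.211×334000 = 70474 J.
Since 48692 < 70474 J, not all the ice melts; equilibrium is at 0 °C.
m_melt = 48692 / L_f = 0.1458 kg.

m_melted ≈ 0.146 kg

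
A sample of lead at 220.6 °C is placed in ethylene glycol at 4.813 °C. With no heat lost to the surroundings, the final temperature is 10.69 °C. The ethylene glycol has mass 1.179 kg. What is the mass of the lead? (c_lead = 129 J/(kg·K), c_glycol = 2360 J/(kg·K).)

m ≈ 0.604 kg

Setting the total heat transfer to zero:
m×129×(10.69 − 220.6) + 1.179×2360×(10.69 − 4.813) = 0
-27078 m = -16352
m = -16352/-27078 ≈ 0.6039 kg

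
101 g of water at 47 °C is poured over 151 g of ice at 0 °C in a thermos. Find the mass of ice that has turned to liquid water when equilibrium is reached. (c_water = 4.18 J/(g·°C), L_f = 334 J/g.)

m_melted ≈ 59.4 g

Water can give up m c ΔT = 101·4.18·47 = 19842 J before reaching 0 °C.
To melt every bit of ice: 151·334 = 50434 J.
Since 19842 < 50434 J, not all the ice melts; equilibrium is at 0 °C.
Mass melted = 19842/334 ≈ 59.41 g.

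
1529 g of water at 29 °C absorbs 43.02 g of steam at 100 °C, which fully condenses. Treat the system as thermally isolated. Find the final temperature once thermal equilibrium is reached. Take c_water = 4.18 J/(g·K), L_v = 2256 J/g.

T_f ≈ 45.7 °C

Conservation of energy gives ΣQ = 0:
latent heat released on condensation: 43.02×2256 = 97053; condensed water 100 °C→T: 179.82(T − 100); water warms: 1529×4.18×(T − 29) = 6391.2(T − 29)
6571 T = 97053 + 17982 + 185345 = 300381
T ≈ 45.71 °C — below 100 °C, confirming all the steam condensed.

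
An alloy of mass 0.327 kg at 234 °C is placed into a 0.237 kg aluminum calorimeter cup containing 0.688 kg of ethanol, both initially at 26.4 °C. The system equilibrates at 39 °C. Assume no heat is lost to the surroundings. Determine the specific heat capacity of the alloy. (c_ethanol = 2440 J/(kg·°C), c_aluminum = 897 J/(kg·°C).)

Setting the total heat transfer to zero:
0.327·c·(39 − 234) + 0.688·2440·(39 − 26.4) + 0.237·897·(39 − 26.4) = 0
-63.77 c = -23830
c = -23830/-63.77 ≈ 373.7 J/(kg·°C)

c ≈ 374 J/(kg·°C)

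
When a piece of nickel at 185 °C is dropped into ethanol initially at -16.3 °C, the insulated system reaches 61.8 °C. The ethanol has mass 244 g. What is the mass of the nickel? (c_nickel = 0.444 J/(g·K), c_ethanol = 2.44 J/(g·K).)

m ≈ 850 g

Energy conservation, ΣQ = 0:
m×0.444×(61.8 − 185) + 244×2.44×(61.8 − (-16.3)) = 0
-54.7 m = -46498
m = -46498/-54.7 ≈ 850 g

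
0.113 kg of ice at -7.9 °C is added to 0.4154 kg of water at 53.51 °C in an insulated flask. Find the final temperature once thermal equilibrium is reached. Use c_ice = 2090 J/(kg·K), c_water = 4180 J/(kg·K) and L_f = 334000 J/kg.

Energy conservation, ΣQ = 0:
ice -7.9→0 °C: 0.113×2090×7.9 = 1865.7; fusion: m_ice L_f = 0.113×334000 = 37742; meltwater 0→T: 0.113×4180×T = 472.34 T; water: 1736.4(T − 53.51)
2208.7 T = 92913 − 39608 = 53306
T ≈ 24.13 °C (positive, so assuming full melt was valid).

T_f ≈ 24.1 °C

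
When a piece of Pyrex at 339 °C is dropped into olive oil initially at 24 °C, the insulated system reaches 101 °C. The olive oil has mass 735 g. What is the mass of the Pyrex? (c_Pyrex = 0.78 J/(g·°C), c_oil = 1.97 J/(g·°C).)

m ≈ 601 g

Let T be the final temperature. ΣQ_i = 0:
m×0.78×(101 − 339) + 735×1.97×(101 − 24) = 0
-185.64 m = -111492
m = -111492/-185.64 ≈ 600.6 g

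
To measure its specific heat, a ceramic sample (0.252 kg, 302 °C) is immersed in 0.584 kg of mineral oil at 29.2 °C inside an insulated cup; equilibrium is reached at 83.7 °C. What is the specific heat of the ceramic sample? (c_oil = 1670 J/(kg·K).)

c ≈ 966 J/(kg·K)

Taking heat into each body as positive, Σ m c ΔT = 0:
0.252·c·(83.7 − 302) + 0.584·1670·(83.7 − 29.2) = 0
-55.01 c = -53153
c = -53153/-55.01 ≈ 966.2 J/(kg·K)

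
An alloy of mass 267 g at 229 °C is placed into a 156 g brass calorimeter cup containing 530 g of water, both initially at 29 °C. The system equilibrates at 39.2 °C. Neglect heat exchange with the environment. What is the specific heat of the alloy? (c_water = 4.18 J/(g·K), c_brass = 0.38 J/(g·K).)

c ≈ 0.458 J/(g·K)

Net heat exchanged in the isolated system is zero:
267·c·(39.2 − 229) + 530·4.18·(39.2 − 29) + 156·0.38·(39.2 − 29) = 0
-50677 c = -23202
c = -23202/-50677 ≈ 0.4578 J/(g·K)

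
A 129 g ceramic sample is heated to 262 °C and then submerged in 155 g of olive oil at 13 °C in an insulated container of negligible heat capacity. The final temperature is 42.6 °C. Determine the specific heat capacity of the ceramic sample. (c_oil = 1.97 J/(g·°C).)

c ≈ 0.319 J/(g·°C)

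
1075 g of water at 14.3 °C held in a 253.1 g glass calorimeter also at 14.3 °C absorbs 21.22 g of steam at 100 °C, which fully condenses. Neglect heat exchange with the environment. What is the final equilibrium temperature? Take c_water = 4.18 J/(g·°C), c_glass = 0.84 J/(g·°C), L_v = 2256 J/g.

Let T be the final temperature. ΣQ_i = 0:
condense steam: −21.22·2256 = −47872
  condensed water 100 °C→T: 88.7(T − 100)
  water warms: 1075·4.18·(T − 14.3) = 4493.5(T − 14.3)
  cup: 212.6(T − 14.3)
4794.8 T = 47872 + 8870 + 67297 = 124040
T ≈ 25.87 °C, under the boiling point, so the assumption holds.

T_f ≈ 25.9 °C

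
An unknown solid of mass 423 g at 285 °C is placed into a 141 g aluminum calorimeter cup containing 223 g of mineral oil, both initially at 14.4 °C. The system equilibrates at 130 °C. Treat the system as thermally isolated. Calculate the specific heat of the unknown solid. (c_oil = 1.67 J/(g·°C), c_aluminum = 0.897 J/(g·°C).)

c ≈ 0.88 J/(g·°C)

Setting the total heat transfer to zero:
423·c·(130 − 285) + 223·1.67·(130 − 14.4) + 141·0.897·(130 − 14.4) = 0
-65565 c = -57671
c = -57671/-65565 ≈ 0.8796 J/(g·°C)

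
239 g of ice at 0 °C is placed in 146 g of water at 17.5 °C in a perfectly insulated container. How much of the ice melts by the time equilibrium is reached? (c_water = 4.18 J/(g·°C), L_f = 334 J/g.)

m_melted ≈ 32 g

Water can give up m c ΔT = 146·4.18·17.5 = 10680 J before reaching 0 °C.
Melting all 239 g of ice would need 239·334 = 79826 J.
That's not enough to melt it all — equilibrium is at 0 °C with ice remaining.
m_melt = 10680 / L_f = 31.98 g.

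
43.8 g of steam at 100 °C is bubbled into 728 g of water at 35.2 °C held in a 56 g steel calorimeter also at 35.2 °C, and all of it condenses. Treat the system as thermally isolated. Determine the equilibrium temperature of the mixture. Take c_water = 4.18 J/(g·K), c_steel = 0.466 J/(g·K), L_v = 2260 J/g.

T_f ≈ 69.3 °C

Energy conservation, ΣQ = 0:
condense steam: −43.8·2260 = −98988; condensed water 100 °C→T: 183.08(T − 100); original water: 3043(T − 35.2); steel cup: 56·0.466·(T − 35.2) = 26.1(T − 35.2)
3252.2 T = 98988 + 18308 + 108034 = 225330
T ≈ 69.28 °C, under the boiling point, so the assumption holds.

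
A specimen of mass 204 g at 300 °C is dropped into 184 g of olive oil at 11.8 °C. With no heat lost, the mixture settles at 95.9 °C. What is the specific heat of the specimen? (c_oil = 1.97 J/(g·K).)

Heat gained plus heat lost sum to zero:
204×c×(95.9 − 300) + 184×1.97×(95.9 − 11.8) = 0
-41636 c = -30485
c = -30485/-41636 ≈ 0.7322 J/(g·K)

c ≈ 0.732 J/(g·K)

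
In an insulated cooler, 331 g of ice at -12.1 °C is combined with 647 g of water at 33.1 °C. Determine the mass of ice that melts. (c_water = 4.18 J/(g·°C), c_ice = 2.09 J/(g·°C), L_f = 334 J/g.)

m_melted ≈ 243 g

Heat available from the water dropping to 0 °C: 647×4.18×33.1 = 89518 J.
Of that, 331×2.09×12.1 = 8370.7 J goes to bring the ice to 0 °C, leaving 81147 J.
To melt every bit of ice: 331×334 = 110554 J.
81147 J < 110554 J, so only part of the ice melts and the system sits at 0 °C.
m_melted×334 = 81147  ⇒  m_melted ≈ 243 g.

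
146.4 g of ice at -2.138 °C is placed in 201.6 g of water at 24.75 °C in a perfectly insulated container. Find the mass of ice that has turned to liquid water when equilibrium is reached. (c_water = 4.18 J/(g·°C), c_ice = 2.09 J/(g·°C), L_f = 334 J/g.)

Heat available from the water dropping to 0 °C: 201.6·4.18·24.75 = 20857 J.
Of that, 146.4·2.09·2.138 = 654.18 J goes to bring the ice to 0 °C, leaving 20202 J.
Fully melting the ice requires m_ice L_f = 146.4·334 = 48898 J.
That's not enough to melt it all — equilibrium is at 0 °C with ice remaining.
m_melt = 20202 / L_f = 60.49 g.

m_melted ≈ 60.5 g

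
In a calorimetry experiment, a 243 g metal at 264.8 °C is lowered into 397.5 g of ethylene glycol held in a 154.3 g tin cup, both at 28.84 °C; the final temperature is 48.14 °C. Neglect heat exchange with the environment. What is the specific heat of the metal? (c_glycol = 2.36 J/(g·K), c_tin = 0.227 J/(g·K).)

c ≈ 0.357 J/(g·K)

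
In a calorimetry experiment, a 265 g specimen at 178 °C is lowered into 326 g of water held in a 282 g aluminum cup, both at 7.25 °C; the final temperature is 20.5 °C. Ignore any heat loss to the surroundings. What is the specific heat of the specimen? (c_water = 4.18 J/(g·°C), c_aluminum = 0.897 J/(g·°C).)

c ≈ 0.513 J/(g·°C)

Conservation of energy gives ΣQ = 0:
265·c·(20.5 − 178) + 326·4.18·(20.5 − 7.25) + 282·0.897·(20.5 − 7.25) = 0
-41738 c = -21407
c = -21407/-41738 ≈ 0.5129 J/(g·°C)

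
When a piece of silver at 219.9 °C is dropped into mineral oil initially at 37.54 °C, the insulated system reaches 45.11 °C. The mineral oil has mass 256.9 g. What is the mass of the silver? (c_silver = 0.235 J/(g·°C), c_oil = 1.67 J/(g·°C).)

Heat lost by the silver = heat gained by the oil:
m×0.235×(219.9 − 45.11) = 256.9×1.67×(45.11 − 37.54)
41.08 m = 3247.7  ⇒  m ≈ 79.07 g

m ≈ 79.1 g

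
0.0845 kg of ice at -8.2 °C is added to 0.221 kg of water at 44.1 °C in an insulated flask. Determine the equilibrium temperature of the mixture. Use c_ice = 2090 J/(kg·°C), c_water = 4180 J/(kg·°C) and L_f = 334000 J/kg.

Energy balance with sensible and latent terms:
warm ice to 0 °C: 0.0845×2090×(0 − (-8.2)) = 1448.2
  melt ice: 0.0845×334000 = 28223
  warm the meltwater: 353.21 T
  water: 923.78(T − 44.1)
1277 T = 40739 − 29671 = 11068
T ≈ 8.67 °C — above 0 °C, consistent with complete melting.

T_f ≈ 8.7 °C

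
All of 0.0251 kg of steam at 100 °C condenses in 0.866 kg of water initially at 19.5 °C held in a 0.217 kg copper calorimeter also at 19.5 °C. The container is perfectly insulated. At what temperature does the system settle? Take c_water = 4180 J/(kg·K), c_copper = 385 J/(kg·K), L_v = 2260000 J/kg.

T_f ≈ 36.6 °C

Heat gained plus heat lost sum to zero:
steam→water at 100 °C releases m L_v = 0.0251·2260000 = 56726
  condensate cools 100→T: 0.0251·4180·(T − 100) = 104.92(T − 100)
  water warms: 0.866·4180·(T − 19.5) = 3619.9(T − 19.5)
  copper cup: 0.217·385·(T − 19.5) = 83.55(T − 19.5)
3808.3 T = 56726 + 10492 + 72217 = 139435
T ≈ 36.61 °C, under the boiling point, so the assumption holds.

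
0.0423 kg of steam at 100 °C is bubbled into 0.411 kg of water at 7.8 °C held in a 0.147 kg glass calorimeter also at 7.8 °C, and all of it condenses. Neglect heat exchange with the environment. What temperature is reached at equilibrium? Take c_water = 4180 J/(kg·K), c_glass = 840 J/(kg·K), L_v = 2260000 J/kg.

Net heat exchanged in the isolated system is zero:
latent heat released on condensation: 0.0423·2260000 = 95598; condensed water 100 °C→T: 176.81(T − 100); original water: 1718(T − 7.8); cup: 123.48(T − 7.8)
2018.3 T = 95598 + 17681 + 14363 = 127643
T ≈ 63.24 °C, under the boiling point, so the assumption holds.

T_f ≈ 63.2 °C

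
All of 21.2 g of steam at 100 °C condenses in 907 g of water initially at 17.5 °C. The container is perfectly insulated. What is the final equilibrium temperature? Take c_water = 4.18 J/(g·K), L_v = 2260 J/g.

T_f ≈ 31.7 °C

Conservation of energy gives ΣQ = 0:
condense steam: −21.2×2260 = −47912
  condensed water 100 °C→T: 88.62(T − 100)
  original water: 3791.3(T − 17.5)
3879.9 T = 47912 + 8861.6 + 66347 = 123121
T ≈ 31.73 °C, under the boiling point, so the assumption holds.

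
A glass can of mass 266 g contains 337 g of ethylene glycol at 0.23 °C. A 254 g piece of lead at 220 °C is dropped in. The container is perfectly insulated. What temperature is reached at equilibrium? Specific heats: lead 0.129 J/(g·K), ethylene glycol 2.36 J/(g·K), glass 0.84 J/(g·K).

Conservation of energy gives ΣQ = 0:
254·0.129·(T − 220) + 337·2.36·(T − 0.23) + 266·0.84·(T − 0.23) = 0
32.77(T − 220) + 795.32(T − 0.23) + 223.44(T − 0.23) = 0
(32.77 + 795.32 + 223.44) T = 32.77·220 + 795.32·0.23 + 223.44·0.23
T ≈ 7.08 °C

T_f ≈ 7.1 °C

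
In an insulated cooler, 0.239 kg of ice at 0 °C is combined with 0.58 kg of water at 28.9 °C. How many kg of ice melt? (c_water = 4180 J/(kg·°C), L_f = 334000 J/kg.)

m_melted ≈ 0.21 kg

Heat available from the water dropping to 0 °C: 0.58×4180×28.9 = 70065 J.
Fully melting the ice requires m_ice L_f = 0.239×334000 = 79826 J.
That's not enough to melt it all — equilibrium is at 0 °C with ice remaining.
m_melted×334000 = 70065  ⇒  m_melted ≈ 0.2098 kg.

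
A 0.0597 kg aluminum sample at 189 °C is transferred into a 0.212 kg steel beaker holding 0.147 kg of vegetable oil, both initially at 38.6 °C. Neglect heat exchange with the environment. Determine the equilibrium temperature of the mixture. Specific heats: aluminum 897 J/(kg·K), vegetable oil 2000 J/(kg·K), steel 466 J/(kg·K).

T_f ≈ 56.6 °C

Conservation of energy gives ΣQ = 0:
0.0597×897×(T − 189) + 0.147×2000×(T − 38.6) + 0.212×466×(T − 38.6) = 0
(53.55 + 294 + 98.79) T = 53.55×189 + 294×38.6 + 98.79×38.6
T = 25283/446.34 ≈ 56.64 °C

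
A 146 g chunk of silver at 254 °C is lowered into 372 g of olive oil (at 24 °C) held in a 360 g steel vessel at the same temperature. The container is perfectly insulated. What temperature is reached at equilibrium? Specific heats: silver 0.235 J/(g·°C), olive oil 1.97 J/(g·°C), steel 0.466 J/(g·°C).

T_f ≈ 32.4 °C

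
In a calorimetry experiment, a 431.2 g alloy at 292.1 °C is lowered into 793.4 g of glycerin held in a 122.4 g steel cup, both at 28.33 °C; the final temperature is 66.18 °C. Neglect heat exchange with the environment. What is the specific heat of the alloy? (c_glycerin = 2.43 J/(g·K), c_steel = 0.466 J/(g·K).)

Heat gained plus heat lost sum to zero:
431.2·c·(66.18 − 292.1) + 793.4·2.43·(66.18 − 28.33) + 122.4·0.466·(66.18 − 28.33) = 0
-97417 c = -75132
c = -75132/-97417 ≈ 0.7712 J/(g·K)

c ≈ 0.771 J/(g·K)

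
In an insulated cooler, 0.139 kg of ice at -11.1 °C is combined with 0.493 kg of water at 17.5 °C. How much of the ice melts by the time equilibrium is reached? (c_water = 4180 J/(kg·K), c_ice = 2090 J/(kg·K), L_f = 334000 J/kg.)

m_melted ≈ 0.0983 kg

Heat available from the water dropping to 0 °C: 0.493·4180·17.5 = 36063 J.
Warming the ice to 0 °C takes 0.139·2090·11.1 = 3224.7 J, leaving 32838 J for melting.
Fully melting the ice requires m_ice L_f = 0.139·334000 = 46426 J.
That's not enough to melt it all — equilibrium is at 0 °C with ice remaining.
m_melted·334000 = 32838  ⇒  m_melted ≈ 0.09832 kg.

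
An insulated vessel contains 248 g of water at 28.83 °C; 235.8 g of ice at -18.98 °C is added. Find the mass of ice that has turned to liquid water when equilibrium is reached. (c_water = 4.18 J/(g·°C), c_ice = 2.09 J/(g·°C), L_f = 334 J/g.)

m_melted ≈ 61.5 g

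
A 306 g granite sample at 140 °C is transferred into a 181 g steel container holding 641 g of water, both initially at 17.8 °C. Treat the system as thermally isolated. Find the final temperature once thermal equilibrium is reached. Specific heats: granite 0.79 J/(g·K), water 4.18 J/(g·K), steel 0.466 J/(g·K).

T_f ≈ 27.6 °C

Heat gained plus heat lost sum to zero:
306*0.79*(T − 140) + 641*4.18*(T − 17.8) + 181*0.466*(T − 17.8) = 0
241.74(T − 140) + 2679.4(T − 17.8) + 84.35(T − 17.8) = 0
3005.5 T = 83038
T ≈ 27.63 °C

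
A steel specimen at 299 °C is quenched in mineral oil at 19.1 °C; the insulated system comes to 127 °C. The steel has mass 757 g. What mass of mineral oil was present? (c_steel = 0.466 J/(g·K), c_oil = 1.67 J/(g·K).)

Energy conservation, ΣQ = 0:
757·0.466·(127 − 299) + m·1.67·(127 − 19.1) = 0
180.19 m = 60675
m = 60675/180.19 ≈ 336.7 g

m ≈ 337 g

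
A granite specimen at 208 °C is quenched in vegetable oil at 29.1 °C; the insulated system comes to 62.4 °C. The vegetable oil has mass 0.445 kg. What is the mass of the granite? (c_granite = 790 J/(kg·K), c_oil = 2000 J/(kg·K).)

m ≈ 0.258 kg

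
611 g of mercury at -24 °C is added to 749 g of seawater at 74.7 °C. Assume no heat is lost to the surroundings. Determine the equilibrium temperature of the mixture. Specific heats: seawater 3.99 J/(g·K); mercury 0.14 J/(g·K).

Setting the total heat transfer to zero:
749·3.99·(T − 74.7) + 611·0.14·(T − (-24)) = 0
2988.5(T − 74.7) + 85.54(T − (-24)) = 0
3074.1 T = 221189
T ≈ 71.95 °C

T_f ≈ 72.0 °C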